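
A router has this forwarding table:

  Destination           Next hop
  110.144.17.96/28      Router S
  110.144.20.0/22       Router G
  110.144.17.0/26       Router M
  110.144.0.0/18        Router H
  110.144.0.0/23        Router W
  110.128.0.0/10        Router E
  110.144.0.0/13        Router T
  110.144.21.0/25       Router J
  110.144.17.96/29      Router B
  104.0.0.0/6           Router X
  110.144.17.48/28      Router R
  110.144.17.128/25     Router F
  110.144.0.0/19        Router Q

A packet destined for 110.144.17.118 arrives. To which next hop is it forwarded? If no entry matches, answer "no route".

Routes whose prefix contains 110.144.17.118:
  110.128.0.0/10 (110.128.0.0 - 110.191.255.255) -> Router E
  110.144.0.0/13 (110.144.0.0 - 110.151.255.255) -> Router T
  110.144.0.0/18 (110.144.0.0 - 110.144.63.255) -> Router H
  110.144.0.0/19 (110.144.0.0 - 110.144.31.255) -> Router Q
More-specific entries that do NOT match:
  110.144.17.96/29 (110.144.17.96 - 110.144.17.103) does not contain 110.144.17.118
  110.144.17.96/28 (110.144.17.96 - 110.144.17.111) does not contain 110.144.17.118
  110.144.17.48/28 (110.144.17.48 - 110.144.17.63) does not contain 110.144.17.118
  110.144.17.0/26 (110.144.17.0 - 110.144.17.63) does not contain 110.144.17.118
  110.144.21.0/25 (110.144.21.0 - 110.144.21.127) does not contain 110.144.17.118
  110.144.17.128/25 (110.144.17.128 - 110.144.17.255) does not contain 110.144.17.118
  110.144.0.0/23 (110.144.0.0 - 110.144.1.255) does not contain 110.144.17.118
  110.144.20.0/22 (110.144.20.0 - 110.144.23.255) does not contain 110.144.17.118
Longest matching prefix is /19 -> next hop Router Q.

Router Q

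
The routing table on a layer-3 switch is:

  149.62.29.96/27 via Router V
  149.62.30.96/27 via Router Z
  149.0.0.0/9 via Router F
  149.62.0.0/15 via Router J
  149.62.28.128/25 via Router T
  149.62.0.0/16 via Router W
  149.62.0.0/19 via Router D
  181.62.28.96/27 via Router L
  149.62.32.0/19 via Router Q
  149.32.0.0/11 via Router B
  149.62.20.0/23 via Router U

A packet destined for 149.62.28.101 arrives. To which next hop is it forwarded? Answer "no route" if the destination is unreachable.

Router D

Routes whose prefix contains 149.62.28.101:
  149.0.0.0/9 (149.0.0.0 - 149.127.255.255) -> Router F
  149.32.0.0/11 (149.32.0.0 - 149.63.255.255) -> Router B
  149.62.0.0/15 (149.62.0.0 - 149.63.255.255) -> Router J
  149.62.0.0/16 (149.62.0.0 - 149.62.255.255) -> Router W
  149.62.0.0/19 (149.62.0.0 - 149.62.31.255) -> Router D
More-specific entries that do NOT match:
  149.62.29.96/27 (149.62.29.96 - 149.62.29.127) does not contain 149.62.28.101
  149.62.30.96/27 (149.62.30.96 - 149.62.30.127) does not contain 149.62.28.101
  181.62.28.96/27 (181.62.28.96 - 181.62.28.127) does not contain 149.62.28.101
  149.62.28.128/25 (149.62.28.128 - 149.62.28.255) does not contain 149.62.28.101
  149.62.20.0/23 (149.62.20.0 - 149.62.21.255) does not contain 149.62.28.101
Longest matching prefix is /19 -> next hop Router D.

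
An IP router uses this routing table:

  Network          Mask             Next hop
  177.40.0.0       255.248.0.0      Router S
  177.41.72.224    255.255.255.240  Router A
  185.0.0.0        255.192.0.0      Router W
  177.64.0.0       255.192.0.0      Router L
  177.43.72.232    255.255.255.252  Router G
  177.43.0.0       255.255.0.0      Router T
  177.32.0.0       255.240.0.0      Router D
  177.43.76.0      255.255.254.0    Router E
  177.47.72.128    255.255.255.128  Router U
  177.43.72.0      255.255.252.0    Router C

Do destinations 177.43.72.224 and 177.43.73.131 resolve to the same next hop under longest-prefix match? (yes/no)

177.43.72.224: longest match 177.43.72.0/22 -> Router C
177.43.73.131: longest match 177.43.72.0/22 -> Router C

yes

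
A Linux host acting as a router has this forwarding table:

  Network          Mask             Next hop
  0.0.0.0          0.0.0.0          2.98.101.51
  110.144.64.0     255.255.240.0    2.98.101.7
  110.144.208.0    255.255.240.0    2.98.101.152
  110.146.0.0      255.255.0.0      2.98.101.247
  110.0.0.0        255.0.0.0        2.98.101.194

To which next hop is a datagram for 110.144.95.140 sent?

Routes whose prefix contains 110.144.95.140:
  0.0.0.0/0 (default, matches everything) -> 2.98.101.51
  110.0.0.0/8 (110.0.0.0 - 110.255.255.255) -> 2.98.101.194
More-specific entries that do NOT match:
  110.144.64.0/20 (110.144.64.0 - 110.144.79.255) does not contain 110.144.95.140
  110.144.208.0/20 (110.144.208.0 - 110.144.223.255) does not contain 110.144.95.140
  110.146.0.0/16 (110.146.0.0 - 110.146.255.255) does not contain 110.144.95.140
Longest matching prefix is /8 -> next hop 2.98.101.194.

2.98.101.194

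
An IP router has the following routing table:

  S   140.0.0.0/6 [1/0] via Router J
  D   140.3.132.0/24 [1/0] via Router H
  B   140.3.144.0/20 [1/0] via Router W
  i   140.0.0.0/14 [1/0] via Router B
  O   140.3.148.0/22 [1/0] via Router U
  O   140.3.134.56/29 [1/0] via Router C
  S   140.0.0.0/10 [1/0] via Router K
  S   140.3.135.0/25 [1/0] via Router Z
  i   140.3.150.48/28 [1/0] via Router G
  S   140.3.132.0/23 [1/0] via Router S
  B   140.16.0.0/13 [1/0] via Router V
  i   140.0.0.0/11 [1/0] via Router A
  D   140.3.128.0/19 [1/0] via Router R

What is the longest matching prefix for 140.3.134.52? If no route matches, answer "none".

140.3.128.0/19

Entries matching 140.3.134.52:
  140.0.0.0/6 (140.0.0.0 - 143.255.255.255)
  140.0.0.0/10 (140.0.0.0 - 140.63.255.255)
  140.0.0.0/11 (140.0.0.0 - 140.31.255.255)
  140.0.0.0/14 (140.0.0.0 - 140.3.255.255)
  140.3.128.0/19 (140.3.128.0 - 140.3.159.255)
Most specific is 140.3.128.0/19.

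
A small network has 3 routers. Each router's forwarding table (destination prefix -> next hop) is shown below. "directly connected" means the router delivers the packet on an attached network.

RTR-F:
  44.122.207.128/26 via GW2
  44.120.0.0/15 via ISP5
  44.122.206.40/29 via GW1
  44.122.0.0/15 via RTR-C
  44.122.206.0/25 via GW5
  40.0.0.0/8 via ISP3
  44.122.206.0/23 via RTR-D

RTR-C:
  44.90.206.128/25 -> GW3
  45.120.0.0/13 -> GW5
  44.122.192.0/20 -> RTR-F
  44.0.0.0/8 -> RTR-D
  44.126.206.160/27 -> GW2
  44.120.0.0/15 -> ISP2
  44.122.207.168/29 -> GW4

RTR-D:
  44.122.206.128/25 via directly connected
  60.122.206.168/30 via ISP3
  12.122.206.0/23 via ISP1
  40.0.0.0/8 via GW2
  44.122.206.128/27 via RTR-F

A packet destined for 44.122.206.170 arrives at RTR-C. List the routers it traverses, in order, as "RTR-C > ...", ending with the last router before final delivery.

At RTR-C: longest match for 44.122.206.170 is 44.122.192.0/20 -> RTR-F
At RTR-F: longest match for 44.122.206.170 is 44.122.206.0/23 -> RTR-D
At RTR-D: longest match for 44.122.206.170 is 44.122.206.128/25 -> directly connected

RTR-C > RTR-F > RTR-D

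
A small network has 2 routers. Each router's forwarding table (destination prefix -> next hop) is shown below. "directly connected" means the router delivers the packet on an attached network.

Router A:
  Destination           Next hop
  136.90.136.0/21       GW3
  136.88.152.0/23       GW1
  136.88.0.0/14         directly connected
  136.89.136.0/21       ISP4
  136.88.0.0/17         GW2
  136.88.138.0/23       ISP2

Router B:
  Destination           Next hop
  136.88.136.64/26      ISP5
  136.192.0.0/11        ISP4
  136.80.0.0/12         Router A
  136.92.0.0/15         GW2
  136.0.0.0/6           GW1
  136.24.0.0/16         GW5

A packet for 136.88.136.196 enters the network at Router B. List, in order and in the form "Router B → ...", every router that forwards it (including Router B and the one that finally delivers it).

Router B → Router A

At Router B: longest match for 136.88.136.196 is 136.80.0.0/12 -> Router A
At Router A: longest match for 136.88.136.196 is 136.88.0.0/14 -> directly connected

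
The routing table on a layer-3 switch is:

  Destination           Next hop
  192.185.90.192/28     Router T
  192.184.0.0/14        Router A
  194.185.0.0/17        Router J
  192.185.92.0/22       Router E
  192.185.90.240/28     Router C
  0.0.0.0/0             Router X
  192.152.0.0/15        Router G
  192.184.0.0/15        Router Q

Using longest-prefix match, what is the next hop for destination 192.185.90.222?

Routes whose prefix contains 192.185.90.222:
  0.0.0.0/0 (default, matches everything) -> Router X
  192.184.0.0/14 (192.184.0.0 - 192.187.255.255) -> Router A
  192.184.0.0/15 (192.184.0.0 - 192.185.255.255) -> Router Q
More-specific entries that do NOT match:
  192.185.90.192/28 (192.185.90.192 - 192.185.90.207) does not contain 192.185.90.222
  192.185.90.240/28 (192.185.90.240 - 192.185.90.255) does not contain 192.185.90.222
  192.185.92.0/22 (192.185.92.0 - 192.185.95.255) does not contain 192.185.90.222
  194.185.0.0/17 (194.185.0.0 - 194.185.127.255) does not contain 192.185.90.222
Longest matching prefix is /15 -> next hop Router Q.

Router Q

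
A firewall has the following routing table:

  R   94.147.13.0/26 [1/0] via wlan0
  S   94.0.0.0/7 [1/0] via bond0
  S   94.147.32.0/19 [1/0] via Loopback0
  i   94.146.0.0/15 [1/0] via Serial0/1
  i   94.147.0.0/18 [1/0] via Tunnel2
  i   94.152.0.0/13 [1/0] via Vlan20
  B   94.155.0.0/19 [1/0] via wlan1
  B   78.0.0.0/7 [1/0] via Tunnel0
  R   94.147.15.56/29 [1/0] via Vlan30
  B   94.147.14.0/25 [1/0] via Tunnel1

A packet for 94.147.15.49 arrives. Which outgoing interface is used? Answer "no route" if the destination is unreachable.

Tunnel2

Routes whose prefix contains 94.147.15.49:
  94.0.0.0/7 (94.0.0.0 - 95.255.255.255) -> bond0
  94.146.0.0/15 (94.146.0.0 - 94.147.255.255) -> Serial0/1
  94.147.0.0/18 (94.147.0.0 - 94.147.63.255) -> Tunnel2
More-specific entries that do NOT match:
  94.147.15.56/29 (94.147.15.56 - 94.147.15.63) does not contain 94.147.15.49
  94.147.13.0/26 (94.147.13.0 - 94.147.13.63) does not contain 94.147.15.49
  94.147.14.0/25 (94.147.14.0 - 94.147.14.127) does not contain 94.147.15.49
  94.147.32.0/19 (94.147.32.0 - 94.147.63.255) does not contain 94.147.15.49
  94.155.0.0/19 (94.155.0.0 - 94.155.31.255) does not contain 94.147.15.49
Longest matching prefix is /18 -> interface Tunnel2.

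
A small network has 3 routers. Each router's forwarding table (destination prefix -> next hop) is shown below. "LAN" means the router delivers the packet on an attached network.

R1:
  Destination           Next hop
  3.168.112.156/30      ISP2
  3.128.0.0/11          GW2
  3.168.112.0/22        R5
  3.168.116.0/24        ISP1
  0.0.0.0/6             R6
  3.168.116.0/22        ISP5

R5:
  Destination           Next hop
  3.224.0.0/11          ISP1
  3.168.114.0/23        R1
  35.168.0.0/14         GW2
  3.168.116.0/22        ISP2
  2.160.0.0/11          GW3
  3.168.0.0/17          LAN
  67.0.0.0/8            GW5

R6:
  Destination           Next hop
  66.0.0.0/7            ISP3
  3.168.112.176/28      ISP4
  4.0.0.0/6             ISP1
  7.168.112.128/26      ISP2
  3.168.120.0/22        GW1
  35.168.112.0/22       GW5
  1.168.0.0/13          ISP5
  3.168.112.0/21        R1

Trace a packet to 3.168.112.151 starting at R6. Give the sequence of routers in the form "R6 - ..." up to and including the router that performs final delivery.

R6 - R1 - R5

At R6: longest match for 3.168.112.151 is 3.168.112.0/21 -> R1
At R1: longest match for 3.168.112.151 is 3.168.112.0/22 -> R5
At R5: longest match for 3.168.112.151 is 3.168.0.0/17 -> LAN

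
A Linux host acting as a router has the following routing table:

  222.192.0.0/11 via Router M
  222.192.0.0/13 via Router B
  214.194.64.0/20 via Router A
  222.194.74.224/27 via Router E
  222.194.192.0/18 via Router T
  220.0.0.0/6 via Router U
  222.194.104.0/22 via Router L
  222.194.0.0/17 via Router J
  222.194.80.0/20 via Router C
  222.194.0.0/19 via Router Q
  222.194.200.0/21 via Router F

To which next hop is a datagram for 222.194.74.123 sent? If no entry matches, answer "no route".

Router J

Routes whose prefix contains 222.194.74.123:
  220.0.0.0/6 (220.0.0.0 - 223.255.255.255) -> Router U
  222.192.0.0/11 (222.192.0.0 - 222.223.255.255) -> Router M
  222.192.0.0/13 (222.192.0.0 - 222.199.255.255) -> Router B
  222.194.0.0/17 (222.194.0.0 - 222.194.127.255) -> Router J
More-specific entries that do NOT match:
  222.194.74.224/27 (222.194.74.224 - 222.194.74.255) does not contain 222.194.74.123
  222.194.104.0/22 (222.194.104.0 - 222.194.107.255) does not contain 222.194.74.123
  222.194.200.0/21 (222.194.200.0 - 222.194.207.255) does not contain 222.194.74.123
  214.194.64.0/20 (214.194.64.0 - 214.194.79.255) does not contain 222.194.74.123
  222.194.80.0/20 (222.194.80.0 - 222.194.95.255) does not contain 222.194.74.123
  222.194.0.0/19 (222.194.0.0 - 222.194.31.255) does not contain 222.194.74.123
  222.194.192.0/18 (222.194.192.0 - 222.194.255.255) does not contain 222.194.74.123
Longest matching prefix is /17 -> next hop Router J.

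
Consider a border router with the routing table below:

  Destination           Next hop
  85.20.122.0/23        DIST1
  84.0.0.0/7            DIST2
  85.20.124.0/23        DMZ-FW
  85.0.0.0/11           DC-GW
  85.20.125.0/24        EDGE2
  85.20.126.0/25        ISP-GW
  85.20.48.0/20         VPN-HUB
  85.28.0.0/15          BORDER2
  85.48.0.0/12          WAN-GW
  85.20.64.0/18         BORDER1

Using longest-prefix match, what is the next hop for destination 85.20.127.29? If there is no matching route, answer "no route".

BORDER1

Routes whose prefix contains 85.20.127.29:
  84.0.0.0/7 (84.0.0.0 - 85.255.255.255) -> DIST2
  85.0.0.0/11 (85.0.0.0 - 85.31.255.255) -> DC-GW
  85.20.64.0/18 (85.20.64.0 - 85.20.127.255) -> BORDER1
More-specific entries that do NOT match:
  85.20.126.0/25 (85.20.126.0 - 85.20.126.127) does not contain 85.20.127.29
  85.20.125.0/24 (85.20.125.0 - 85.20.125.255) does not contain 85.20.127.29
  85.20.122.0/23 (85.20.122.0 - 85.20.123.255) does not contain 85.20.127.29
  85.20.124.0/23 (85.20.124.0 - 85.20.125.255) does not contain 85.20.127.29
  85.20.48.0/20 (85.20.48.0 - 85.20.63.255) does not contain 85.20.127.29
Longest matching prefix is /18 -> next hop BORDER1.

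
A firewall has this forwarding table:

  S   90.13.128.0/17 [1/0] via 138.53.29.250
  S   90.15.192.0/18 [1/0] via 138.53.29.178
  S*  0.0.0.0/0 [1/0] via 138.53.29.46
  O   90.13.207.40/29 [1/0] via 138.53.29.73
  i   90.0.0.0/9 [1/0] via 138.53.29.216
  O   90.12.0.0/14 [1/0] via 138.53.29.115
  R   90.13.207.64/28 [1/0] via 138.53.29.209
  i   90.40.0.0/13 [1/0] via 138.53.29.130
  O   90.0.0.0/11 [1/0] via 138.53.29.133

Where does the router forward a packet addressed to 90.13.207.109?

Routes whose prefix contains 90.13.207.109:
  0.0.0.0/0 (default, matches everything) -> 138.53.29.46
  90.0.0.0/9 (90.0.0.0 - 90.127.255.255) -> 138.53.29.216
  90.0.0.0/11 (90.0.0.0 - 90.31.255.255) -> 138.53.29.133
  90.12.0.0/14 (90.12.0.0 - 90.15.255.255) -> 138.53.29.115
  90.13.128.0/17 (90.13.128.0 - 90.13.255.255) -> 138.53.29.250
More-specific entries that do NOT match:
  90.13.207.40/29 (90.13.207.40 - 90.13.207.47) does not contain 90.13.207.109
  90.13.207.64/28 (90.13.207.64 - 90.13.207.79) does not contain 90.13.207.109
  90.15.192.0/18 (90.15.192.0 - 90.15.255.255) does not contain 90.13.207.109
Longest matching prefix is /17 -> next hop 138.53.29.250.

138.53.29.250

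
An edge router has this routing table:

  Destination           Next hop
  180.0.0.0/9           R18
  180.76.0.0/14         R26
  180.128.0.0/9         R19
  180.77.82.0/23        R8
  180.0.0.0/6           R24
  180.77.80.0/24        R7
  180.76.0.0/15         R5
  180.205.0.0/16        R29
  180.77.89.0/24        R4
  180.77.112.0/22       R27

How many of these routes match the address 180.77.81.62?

Prefixes containing 180.77.81.62:
  180.0.0.0/6 (180.0.0.0 - 183.255.255.255)
  180.0.0.0/9 (180.0.0.0 - 180.127.255.255)
  180.76.0.0/14 (180.76.0.0 - 180.79.255.255)
  180.76.0.0/15 (180.76.0.0 - 180.77.255.255)
Total matching entries: 4.

4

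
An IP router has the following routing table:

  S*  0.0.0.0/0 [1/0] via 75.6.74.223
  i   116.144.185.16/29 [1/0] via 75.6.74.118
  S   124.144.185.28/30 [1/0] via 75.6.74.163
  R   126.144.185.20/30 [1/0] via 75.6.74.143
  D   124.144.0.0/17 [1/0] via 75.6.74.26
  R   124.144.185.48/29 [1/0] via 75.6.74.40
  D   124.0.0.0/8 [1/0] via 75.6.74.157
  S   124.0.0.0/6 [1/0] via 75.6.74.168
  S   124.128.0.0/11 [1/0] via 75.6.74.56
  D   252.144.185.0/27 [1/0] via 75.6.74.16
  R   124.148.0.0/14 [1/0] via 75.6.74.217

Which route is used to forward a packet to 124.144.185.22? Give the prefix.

Entries matching 124.144.185.22:
  0.0.0.0/0 (default, matches everything)
  124.0.0.0/6 (124.0.0.0 - 127.255.255.255)
  124.0.0.0/8 (124.0.0.0 - 124.255.255.255)
  124.128.0.0/11 (124.128.0.0 - 124.159.255.255)
Most specific is 124.128.0.0/11.

124.128.0.0/11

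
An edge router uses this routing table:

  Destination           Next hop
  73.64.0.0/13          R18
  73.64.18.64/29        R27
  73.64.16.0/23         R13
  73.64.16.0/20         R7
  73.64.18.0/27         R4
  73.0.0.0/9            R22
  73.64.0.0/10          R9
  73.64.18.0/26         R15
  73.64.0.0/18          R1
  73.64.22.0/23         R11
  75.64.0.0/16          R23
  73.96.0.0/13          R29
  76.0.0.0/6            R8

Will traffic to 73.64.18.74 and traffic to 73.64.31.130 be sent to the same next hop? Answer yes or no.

yes

73.64.18.74: longest match 73.64.16.0/20 -> R7
73.64.31.130: longest match 73.64.16.0/20 -> R7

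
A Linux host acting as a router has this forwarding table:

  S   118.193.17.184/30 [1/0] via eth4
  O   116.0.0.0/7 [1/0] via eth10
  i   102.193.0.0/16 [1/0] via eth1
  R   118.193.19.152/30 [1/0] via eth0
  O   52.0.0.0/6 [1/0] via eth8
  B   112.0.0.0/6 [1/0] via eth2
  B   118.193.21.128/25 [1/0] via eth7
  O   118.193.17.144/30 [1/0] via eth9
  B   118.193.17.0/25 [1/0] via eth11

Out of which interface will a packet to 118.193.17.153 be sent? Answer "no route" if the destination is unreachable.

no route

No entry's prefix contains 118.193.17.153; there is no default route.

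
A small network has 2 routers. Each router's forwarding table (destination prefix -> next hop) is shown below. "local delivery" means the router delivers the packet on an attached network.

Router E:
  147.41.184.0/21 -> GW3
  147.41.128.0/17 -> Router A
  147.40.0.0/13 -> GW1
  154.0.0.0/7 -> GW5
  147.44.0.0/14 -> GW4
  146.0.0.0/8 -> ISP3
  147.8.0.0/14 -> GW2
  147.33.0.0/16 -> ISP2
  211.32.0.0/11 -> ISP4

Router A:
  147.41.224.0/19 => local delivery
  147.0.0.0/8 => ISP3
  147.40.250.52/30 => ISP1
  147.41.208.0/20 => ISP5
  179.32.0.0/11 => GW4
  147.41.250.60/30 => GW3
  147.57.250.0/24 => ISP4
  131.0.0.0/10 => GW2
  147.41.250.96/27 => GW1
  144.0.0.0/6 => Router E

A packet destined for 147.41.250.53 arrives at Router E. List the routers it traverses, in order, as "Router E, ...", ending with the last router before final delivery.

Router E, Router A

At Router E: longest match for 147.41.250.53 is 147.41.128.0/17 -> Router A
At Router A: longest match for 147.41.250.53 is 147.41.224.0/19 -> local delivery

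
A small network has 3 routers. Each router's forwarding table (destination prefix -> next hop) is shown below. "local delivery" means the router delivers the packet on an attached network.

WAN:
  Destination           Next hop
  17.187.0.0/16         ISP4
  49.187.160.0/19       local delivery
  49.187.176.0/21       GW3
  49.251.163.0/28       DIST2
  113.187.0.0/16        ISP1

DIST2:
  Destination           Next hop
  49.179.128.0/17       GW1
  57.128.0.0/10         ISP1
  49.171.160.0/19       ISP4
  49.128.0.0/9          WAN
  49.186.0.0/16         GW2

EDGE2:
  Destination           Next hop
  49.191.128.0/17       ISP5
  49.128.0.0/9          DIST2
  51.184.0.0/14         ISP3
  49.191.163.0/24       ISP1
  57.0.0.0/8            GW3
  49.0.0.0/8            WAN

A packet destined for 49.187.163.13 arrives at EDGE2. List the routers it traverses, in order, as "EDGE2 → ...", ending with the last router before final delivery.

EDGE2 → DIST2 → WAN

At EDGE2: longest match for 49.187.163.13 is 49.128.0.0/9 -> DIST2
At DIST2: longest match for 49.187.163.13 is 49.128.0.0/9 -> WAN
At WAN: longest match for 49.187.163.13 is 49.187.160.0/19 -> local delivery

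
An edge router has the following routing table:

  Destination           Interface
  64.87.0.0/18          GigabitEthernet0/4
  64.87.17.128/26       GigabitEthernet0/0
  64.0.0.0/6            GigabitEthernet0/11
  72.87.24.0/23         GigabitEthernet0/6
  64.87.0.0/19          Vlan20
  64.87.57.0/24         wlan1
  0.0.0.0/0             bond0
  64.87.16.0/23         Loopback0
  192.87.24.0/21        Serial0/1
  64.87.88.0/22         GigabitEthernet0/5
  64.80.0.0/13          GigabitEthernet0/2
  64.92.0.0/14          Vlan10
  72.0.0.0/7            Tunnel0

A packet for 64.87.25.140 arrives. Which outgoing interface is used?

Vlan20

Routes whose prefix contains 64.87.25.140:
  0.0.0.0/0 (default, matches everything) -> bond0
  64.0.0.0/6 (64.0.0.0 - 67.255.255.255) -> GigabitEthernet0/11
  64.80.0.0/13 (64.80.0.0 - 64.87.255.255) -> GigabitEthernet0/2
  64.87.0.0/18 (64.87.0.0 - 64.87.63.255) -> GigabitEthernet0/4
  64.87.0.0/19 (64.87.0.0 - 64.87.31.255) -> Vlan20
More-specific entries that do NOT match:
  64.87.17.128/26 (64.87.17.128 - 64.87.17.191) does not contain 64.87.25.140
  64.87.57.0/24 (64.87.57.0 - 64.87.57.255) does not contain 64.87.25.140
  72.87.24.0/23 (72.87.24.0 - 72.87.25.255) does not contain 64.87.25.140
  64.87.16.0/23 (64.87.16.0 - 64.87.17.255) does not contain 64.87.25.140
  64.87.88.0/22 (64.87.88.0 - 64.87.91.255) does not contain 64.87.25.140
  192.87.24.0/21 (192.87.24.0 - 192.87.31.255) does not contain 64.87.25.140
Longest matching prefix is /19 -> interface Vlan20.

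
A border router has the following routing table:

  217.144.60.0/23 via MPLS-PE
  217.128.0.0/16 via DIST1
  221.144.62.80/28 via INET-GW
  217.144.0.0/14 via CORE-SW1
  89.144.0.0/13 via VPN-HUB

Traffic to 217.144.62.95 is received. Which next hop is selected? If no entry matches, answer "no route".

CORE-SW1

Routes whose prefix contains 217.144.62.95:
  217.144.0.0/14 (217.144.0.0 - 217.147.255.255) -> CORE-SW1
More-specific entries that do NOT match:
  221.144.62.80/28 (221.144.62.80 - 221.144.62.95) does not contain 217.144.62.95
  217.144.60.0/23 (217.144.60.0 - 217.144.61.255) does not contain 217.144.62.95
  217.128.0.0/16 (217.128.0.0 - 217.128.255.255) does not contain 217.144.62.95
Longest matching prefix is /14 -> next hop CORE-SW1.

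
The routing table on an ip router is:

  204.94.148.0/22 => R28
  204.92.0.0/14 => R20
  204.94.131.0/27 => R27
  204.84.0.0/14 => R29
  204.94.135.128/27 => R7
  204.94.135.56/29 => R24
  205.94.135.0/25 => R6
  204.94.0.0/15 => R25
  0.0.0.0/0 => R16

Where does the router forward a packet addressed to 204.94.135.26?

R25

Routes whose prefix contains 204.94.135.26:
  0.0.0.0/0 (default, matches everything) -> R16
  204.92.0.0/14 (204.92.0.0 - 204.95.255.255) -> R20
  204.94.0.0/15 (204.94.0.0 - 204.95.255.255) -> R25
More-specific entries that do NOT match:
  204.94.135.56/29 (204.94.135.56 - 204.94.135.63) does not contain 204.94.135.26
  204.94.131.0/27 (204.94.131.0 - 204.94.131.31) does not contain 204.94.135.26
  204.94.135.128/27 (204.94.135.128 - 204.94.135.159) does not contain 204.94.135.26
  205.94.135.0/25 (205.94.135.0 - 205.94.135.127) does not contain 204.94.135.26
  204.94.148.0/22 (204.94.148.0 - 204.94.151.255) does not contain 204.94.135.26
Longest matching prefix is /15 -> next hop R25.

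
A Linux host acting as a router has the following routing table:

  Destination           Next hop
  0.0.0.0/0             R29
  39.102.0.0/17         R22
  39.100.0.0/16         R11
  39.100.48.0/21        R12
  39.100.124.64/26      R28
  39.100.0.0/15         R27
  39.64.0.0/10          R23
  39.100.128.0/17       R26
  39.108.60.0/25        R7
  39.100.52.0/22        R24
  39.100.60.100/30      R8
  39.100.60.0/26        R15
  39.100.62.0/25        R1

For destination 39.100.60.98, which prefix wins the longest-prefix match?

Entries matching 39.100.60.98:
  0.0.0.0/0 (default, matches everything)
  39.64.0.0/10 (39.64.0.0 - 39.127.255.255)
  39.100.0.0/15 (39.100.0.0 - 39.101.255.255)
  39.100.0.0/16 (39.100.0.0 - 39.100.255.255)
Most specific is 39.100.0.0/16.

39.100.0.0/16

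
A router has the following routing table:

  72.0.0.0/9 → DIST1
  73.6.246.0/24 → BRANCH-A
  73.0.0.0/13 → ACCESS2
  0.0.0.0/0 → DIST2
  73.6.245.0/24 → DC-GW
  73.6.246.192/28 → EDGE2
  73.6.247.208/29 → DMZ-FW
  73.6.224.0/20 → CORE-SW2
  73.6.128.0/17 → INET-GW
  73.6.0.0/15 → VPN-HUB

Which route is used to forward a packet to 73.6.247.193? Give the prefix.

Entries matching 73.6.247.193:
  0.0.0.0/0 (default, matches everything)
  73.0.0.0/13 (73.0.0.0 - 73.7.255.255)
  73.6.0.0/15 (73.6.0.0 - 73.7.255.255)
  73.6.128.0/17 (73.6.128.0 - 73.6.255.255)
Most specific is 73.6.128.0/17.

73.6.128.0/17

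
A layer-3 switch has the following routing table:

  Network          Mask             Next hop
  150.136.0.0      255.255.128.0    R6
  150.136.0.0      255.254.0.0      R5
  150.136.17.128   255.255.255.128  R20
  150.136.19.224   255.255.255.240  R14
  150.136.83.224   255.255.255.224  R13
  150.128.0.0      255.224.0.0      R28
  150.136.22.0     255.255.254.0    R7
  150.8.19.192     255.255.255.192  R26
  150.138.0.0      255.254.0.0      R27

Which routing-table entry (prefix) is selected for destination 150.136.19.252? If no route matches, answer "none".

150.136.0.0/17

Entries matching 150.136.19.252:
  150.128.0.0/11 (150.128.0.0 - 150.159.255.255)
  150.136.0.0/15 (150.136.0.0 - 150.137.255.255)
  150.136.0.0/17 (150.136.0.0 - 150.136.127.255)
Most specific is 150.136.0.0/17.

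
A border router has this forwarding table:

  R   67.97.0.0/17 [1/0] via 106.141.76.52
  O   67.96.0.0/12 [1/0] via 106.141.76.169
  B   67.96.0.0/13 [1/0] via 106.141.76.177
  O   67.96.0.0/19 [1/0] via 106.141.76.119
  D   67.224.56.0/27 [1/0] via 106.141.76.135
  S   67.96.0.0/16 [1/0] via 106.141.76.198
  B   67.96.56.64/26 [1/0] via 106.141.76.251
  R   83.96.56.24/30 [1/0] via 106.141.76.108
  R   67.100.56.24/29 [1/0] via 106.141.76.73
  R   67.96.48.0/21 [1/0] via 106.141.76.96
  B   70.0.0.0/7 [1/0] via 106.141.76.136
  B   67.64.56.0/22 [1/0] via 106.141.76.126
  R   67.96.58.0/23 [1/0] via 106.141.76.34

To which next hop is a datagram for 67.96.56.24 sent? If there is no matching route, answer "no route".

106.141.76.198

Routes whose prefix contains 67.96.56.24:
  67.96.0.0/12 (67.96.0.0 - 67.111.255.255) -> 106.141.76.169
  67.96.0.0/13 (67.96.0.0 - 67.103.255.255) -> 106.141.76.177
  67.96.0.0/16 (67.96.0.0 - 67.96.255.255) -> 106.141.76.198
More-specific entries that do NOT match:
  83.96.56.24/30 (83.96.56.24 - 83.96.56.27) does not contain 67.96.56.24
  67.100.56.24/29 (67.100.56.24 - 67.100.56.31) does not contain 67.96.56.24
  67.224.56.0/27 (67.224.56.0 - 67.224.56.31) does not contain 67.96.56.24
  67.96.56.64/26 (67.96.56.64 - 67.96.56.127) does not contain 67.96.56.24
  67.96.58.0/23 (67.96.58.0 - 67.96.59.255) does not contain 67.96.56.24
  67.64.56.0/22 (67.64.56.0 - 67.64.59.255) does not contain 67.96.56.24
  67.96.48.0/21 (67.96.48.0 - 67.96.55.255) does not contain 67.96.56.24
  67.96.0.0/19 (67.96.0.0 - 67.96.31.255) does not contain 67.96.56.24
  67.97.0.0/17 (67.97.0.0 - 67.97.127.255) does not contain 67.96.56.24
Longest matching prefix is /16 -> next hop 106.141.76.198.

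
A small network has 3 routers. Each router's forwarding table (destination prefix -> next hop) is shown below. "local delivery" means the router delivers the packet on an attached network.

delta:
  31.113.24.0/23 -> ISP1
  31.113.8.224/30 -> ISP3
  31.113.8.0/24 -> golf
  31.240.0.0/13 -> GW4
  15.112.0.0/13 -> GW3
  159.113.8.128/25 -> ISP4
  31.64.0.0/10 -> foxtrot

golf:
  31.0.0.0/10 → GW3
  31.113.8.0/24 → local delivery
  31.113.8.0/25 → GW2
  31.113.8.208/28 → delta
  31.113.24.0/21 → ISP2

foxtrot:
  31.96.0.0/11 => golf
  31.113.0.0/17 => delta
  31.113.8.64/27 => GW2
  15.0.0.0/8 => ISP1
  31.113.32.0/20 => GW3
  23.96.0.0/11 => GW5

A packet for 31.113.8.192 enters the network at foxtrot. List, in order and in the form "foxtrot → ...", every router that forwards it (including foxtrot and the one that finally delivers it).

At foxtrot: longest match for 31.113.8.192 is 31.113.0.0/17 -> delta
At delta: longest match for 31.113.8.192 is 31.113.8.0/24 -> golf
At golf: longest match for 31.113.8.192 is 31.113.8.0/24 -> local delivery

foxtrot → delta → golf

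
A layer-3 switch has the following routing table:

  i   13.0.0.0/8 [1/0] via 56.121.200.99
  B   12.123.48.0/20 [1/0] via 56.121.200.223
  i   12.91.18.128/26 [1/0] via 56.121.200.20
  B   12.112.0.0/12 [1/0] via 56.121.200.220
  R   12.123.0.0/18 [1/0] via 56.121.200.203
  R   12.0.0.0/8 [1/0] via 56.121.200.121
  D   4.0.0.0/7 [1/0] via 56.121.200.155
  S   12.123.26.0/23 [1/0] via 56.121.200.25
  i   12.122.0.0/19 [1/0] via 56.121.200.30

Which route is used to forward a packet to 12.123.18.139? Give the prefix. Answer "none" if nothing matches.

Entries matching 12.123.18.139:
  12.0.0.0/8 (12.0.0.0 - 12.255.255.255)
  12.112.0.0/12 (12.112.0.0 - 12.127.255.255)
  12.123.0.0/18 (12.123.0.0 - 12.123.63.255)
Most specific is 12.123.0.0/18.

12.123.0.0/18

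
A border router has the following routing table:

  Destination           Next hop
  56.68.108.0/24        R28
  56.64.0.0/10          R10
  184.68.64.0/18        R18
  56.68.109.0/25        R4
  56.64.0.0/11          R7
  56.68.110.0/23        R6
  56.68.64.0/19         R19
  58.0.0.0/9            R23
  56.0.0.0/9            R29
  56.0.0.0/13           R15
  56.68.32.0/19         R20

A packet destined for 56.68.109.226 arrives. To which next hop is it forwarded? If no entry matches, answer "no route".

Routes whose prefix contains 56.68.109.226:
  56.0.0.0/9 (56.0.0.0 - 56.127.255.255) -> R29
  56.64.0.0/10 (56.64.0.0 - 56.127.255.255) -> R10
  56.64.0.0/11 (56.64.0.0 - 56.95.255.255) -> R7
More-specific entries that do NOT match:
  56.68.109.0/25 (56.68.109.0 - 56.68.109.127) does not contain 56.68.109.226
  56.68.108.0/24 (56.68.108.0 - 56.68.108.255) does not contain 56.68.109.226
  56.68.110.0/23 (56.68.110.0 - 56.68.111.255) does not contain 56.68.109.226
  56.68.64.0/19 (56.68.64.0 - 56.68.95.255) does not contain 56.68.109.226
  56.68.32.0/19 (56.68.32.0 - 56.68.63.255) does not contain 56.68.109.226
  184.68.64.0/18 (184.68.64.0 - 184.68.127.255) does not contain 56.68.109.226
  56.0.0.0/13 (56.0.0.0 - 56.7.255.255) does not contain 56.68.109.226
Longest matching prefix is /11 -> next hop R7.

R7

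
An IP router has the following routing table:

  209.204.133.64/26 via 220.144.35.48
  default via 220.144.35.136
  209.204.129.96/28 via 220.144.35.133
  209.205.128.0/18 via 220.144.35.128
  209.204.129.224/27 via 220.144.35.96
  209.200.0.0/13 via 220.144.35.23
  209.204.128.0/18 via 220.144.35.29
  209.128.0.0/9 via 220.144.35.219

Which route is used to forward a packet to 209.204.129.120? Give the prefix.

Entries matching 209.204.129.120:
  0.0.0.0/0 (default, matches everything)
  209.128.0.0/9 (209.128.0.0 - 209.255.255.255)
  209.200.0.0/13 (209.200.0.0 - 209.207.255.255)
  209.204.128.0/18 (209.204.128.0 - 209.204.191.255)
Most specific is 209.204.128.0/18.

209.204.128.0/18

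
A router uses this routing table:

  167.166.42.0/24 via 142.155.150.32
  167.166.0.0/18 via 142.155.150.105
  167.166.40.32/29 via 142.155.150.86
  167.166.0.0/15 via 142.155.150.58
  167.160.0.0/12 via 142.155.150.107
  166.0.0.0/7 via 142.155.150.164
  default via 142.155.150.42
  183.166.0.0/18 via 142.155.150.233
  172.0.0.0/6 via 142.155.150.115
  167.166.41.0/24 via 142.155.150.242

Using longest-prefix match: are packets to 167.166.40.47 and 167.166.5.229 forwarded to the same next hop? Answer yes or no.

yes

167.166.40.47: longest match 167.166.0.0/18 -> 142.155.150.105
167.166.5.229: longest match 167.166.0.0/18 -> 142.155.150.105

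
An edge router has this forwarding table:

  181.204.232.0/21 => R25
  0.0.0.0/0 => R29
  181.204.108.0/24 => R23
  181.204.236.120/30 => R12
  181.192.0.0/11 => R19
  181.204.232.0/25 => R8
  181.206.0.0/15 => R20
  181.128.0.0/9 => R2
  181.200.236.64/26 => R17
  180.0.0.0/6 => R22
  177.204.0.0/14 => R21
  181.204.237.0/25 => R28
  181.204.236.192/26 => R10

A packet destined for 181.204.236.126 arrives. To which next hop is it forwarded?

Routes whose prefix contains 181.204.236.126:
  0.0.0.0/0 (default, matches everything) -> R29
  180.0.0.0/6 (180.0.0.0 - 183.255.255.255) -> R22
  181.128.0.0/9 (181.128.0.0 - 181.255.255.255) -> R2
  181.192.0.0/11 (181.192.0.0 - 181.223.255.255) -> R19
  181.204.232.0/21 (181.204.232.0 - 181.204.239.255) -> R25
More-specific entries that do NOT match:
  181.204.236.120/30 (181.204.236.120 - 181.204.236.123) does not contain 181.204.236.126
  181.200.236.64/26 (181.200.236.64 - 181.200.236.127) does not contain 181.204.236.126
  181.204.236.192/26 (181.204.236.192 - 181.204.236.255) does not contain 181.204.236.126
  181.204.232.0/25 (181.204.232.0 - 181.204.232.127) does not contain 181.204.236.126
  181.204.237.0/25 (181.204.237.0 - 181.204.237.127) does not contain 181.204.236.126
  181.204.108.0/24 (181.204.108.0 - 181.204.108.255) does not contain 181.204.236.126
Longest matching prefix is /21 -> next hop R25.

R25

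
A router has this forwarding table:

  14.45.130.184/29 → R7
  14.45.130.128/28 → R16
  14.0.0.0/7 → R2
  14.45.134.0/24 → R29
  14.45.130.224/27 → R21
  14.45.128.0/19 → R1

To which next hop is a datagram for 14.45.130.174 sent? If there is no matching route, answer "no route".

Routes whose prefix contains 14.45.130.174:
  14.0.0.0/7 (14.0.0.0 - 15.255.255.255) -> R2
  14.45.128.0/19 (14.45.128.0 - 14.45.159.255) -> R1
More-specific entries that do NOT match:
  14.45.130.184/29 (14.45.130.184 - 14.45.130.191) does not contain 14.45.130.174
  14.45.130.128/28 (14.45.130.128 - 14.45.130.143) does not contain 14.45.130.174
  14.45.130.224/27 (14.45.130.224 - 14.45.130.255) does not contain 14.45.130.174
  14.45.134.0/24 (14.45.134.0 - 14.45.134.255) does not contain 14.45.130.174
Longest matching prefix is /19 -> next hop R1.

R1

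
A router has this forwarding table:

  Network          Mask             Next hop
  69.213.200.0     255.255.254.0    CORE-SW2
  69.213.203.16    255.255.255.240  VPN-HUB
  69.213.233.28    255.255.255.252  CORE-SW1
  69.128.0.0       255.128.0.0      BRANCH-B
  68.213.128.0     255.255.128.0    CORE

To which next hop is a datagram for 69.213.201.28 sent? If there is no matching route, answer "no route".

Routes whose prefix contains 69.213.201.28:
  69.128.0.0/9 (69.128.0.0 - 69.255.255.255) -> BRANCH-B
  69.213.200.0/23 (69.213.200.0 - 69.213.201.255) -> CORE-SW2
More-specific entries that do NOT match:
  69.213.233.28/30 (69.213.233.28 - 69.213.233.31) does not contain 69.213.201.28
  69.213.203.16/28 (69.213.203.16 - 69.213.203.31) does not contain 69.213.201.28
Longest matching prefix is /23 -> next hop CORE-SW2.

CORE-SW2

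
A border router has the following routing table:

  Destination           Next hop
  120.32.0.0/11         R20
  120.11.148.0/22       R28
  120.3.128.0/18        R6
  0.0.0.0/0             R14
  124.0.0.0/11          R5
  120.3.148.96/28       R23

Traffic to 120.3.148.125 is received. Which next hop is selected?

Routes whose prefix contains 120.3.148.125:
  0.0.0.0/0 (default, matches everything) -> R14
  120.3.128.0/18 (120.3.128.0 - 120.3.191.255) -> R6
More-specific entries that do NOT match:
  120.3.148.96/28 (120.3.148.96 - 120.3.148.111) does not contain 120.3.148.125
  120.11.148.0/22 (120.11.148.0 - 120.11.151.255) does not contain 120.3.148.125
Longest matching prefix is /18 -> next hop R6.

R6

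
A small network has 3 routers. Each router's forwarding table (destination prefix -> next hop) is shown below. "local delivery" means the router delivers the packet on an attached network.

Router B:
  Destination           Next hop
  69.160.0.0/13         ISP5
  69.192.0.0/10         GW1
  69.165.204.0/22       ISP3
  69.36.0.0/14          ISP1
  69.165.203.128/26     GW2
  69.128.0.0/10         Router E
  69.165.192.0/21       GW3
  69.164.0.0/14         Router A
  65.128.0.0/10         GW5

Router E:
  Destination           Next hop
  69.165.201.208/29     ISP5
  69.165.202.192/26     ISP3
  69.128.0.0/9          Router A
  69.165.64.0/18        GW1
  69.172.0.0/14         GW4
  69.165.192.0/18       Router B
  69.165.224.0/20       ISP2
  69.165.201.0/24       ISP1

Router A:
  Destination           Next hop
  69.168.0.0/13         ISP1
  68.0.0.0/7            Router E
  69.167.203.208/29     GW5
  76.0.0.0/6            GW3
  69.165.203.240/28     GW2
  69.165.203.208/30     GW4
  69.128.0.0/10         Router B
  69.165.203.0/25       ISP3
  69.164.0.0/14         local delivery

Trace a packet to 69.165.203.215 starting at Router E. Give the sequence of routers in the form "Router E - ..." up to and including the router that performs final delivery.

Router E - Router B - Router A

At Router E: longest match for 69.165.203.215 is 69.165.192.0/18 -> Router B
At Router B: longest match for 69.165.203.215 is 69.164.0.0/14 -> Router A
At Router A: longest match for 69.165.203.215 is 69.164.0.0/14 -> local delivery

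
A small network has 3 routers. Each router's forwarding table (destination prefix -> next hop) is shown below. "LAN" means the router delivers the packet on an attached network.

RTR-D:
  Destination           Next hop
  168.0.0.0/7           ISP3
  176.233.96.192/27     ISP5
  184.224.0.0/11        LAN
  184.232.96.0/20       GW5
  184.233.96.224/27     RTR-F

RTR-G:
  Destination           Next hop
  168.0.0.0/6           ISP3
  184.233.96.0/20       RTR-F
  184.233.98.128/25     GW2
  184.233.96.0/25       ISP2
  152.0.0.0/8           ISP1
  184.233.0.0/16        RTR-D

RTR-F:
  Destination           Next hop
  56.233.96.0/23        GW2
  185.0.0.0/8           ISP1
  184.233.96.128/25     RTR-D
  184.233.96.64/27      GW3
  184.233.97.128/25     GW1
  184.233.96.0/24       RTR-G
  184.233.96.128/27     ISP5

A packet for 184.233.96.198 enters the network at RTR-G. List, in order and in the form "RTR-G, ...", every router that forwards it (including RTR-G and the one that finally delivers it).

At RTR-G: longest match for 184.233.96.198 is 184.233.96.0/20 -> RTR-F
At RTR-F: longest match for 184.233.96.198 is 184.233.96.128/25 -> RTR-D
At RTR-D: longest match for 184.233.96.198 is 184.224.0.0/11 -> LAN

RTR-G, RTR-F, RTR-D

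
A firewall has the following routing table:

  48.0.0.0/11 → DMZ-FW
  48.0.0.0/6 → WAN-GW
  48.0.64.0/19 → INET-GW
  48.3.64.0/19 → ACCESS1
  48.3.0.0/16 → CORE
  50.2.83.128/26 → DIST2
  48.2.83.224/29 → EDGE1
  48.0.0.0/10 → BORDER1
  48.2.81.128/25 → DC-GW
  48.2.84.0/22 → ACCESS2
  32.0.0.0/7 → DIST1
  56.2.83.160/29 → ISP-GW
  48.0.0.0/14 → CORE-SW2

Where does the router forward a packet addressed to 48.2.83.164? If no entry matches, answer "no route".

CORE-SW2

Routes whose prefix contains 48.2.83.164:
  48.0.0.0/6 (48.0.0.0 - 51.255.255.255) -> WAN-GW
  48.0.0.0/10 (48.0.0.0 - 48.63.255.255) -> BORDER1
  48.0.0.0/11 (48.0.0.0 - 48.31.255.255) -> DMZ-FW
  48.0.0.0/14 (48.0.0.0 - 48.3.255.255) -> CORE-SW2
More-specific entries that do NOT match:
  48.2.83.224/29 (48.2.83.224 - 48.2.83.231) does not contain 48.2.83.164
  56.2.83.160/29 (56.2.83.160 - 56.2.83.167) does not contain 48.2.83.164
  50.2.83.128/26 (50.2.83.128 - 50.2.83.191) does not contain 48.2.83.164
  48.2.81.128/25 (48.2.81.128 - 48.2.81.255) does not contain 48.2.83.164
  48.2.84.0/22 (48.2.84.0 - 48.2.87.255) does not contain 48.2.83.164
  48.0.64.0/19 (48.0.64.0 - 48.0.95.255) does not contain 48.2.83.164
  48.3.64.0/19 (48.3.64.0 - 48.3.95.255) does not contain 48.2.83.164
  48.3.0.0/16 (48.3.0.0 - 48.3.255.255) does not contain 48.2.83.164
Longest matching prefix is /14 -> next hop CORE-SW2.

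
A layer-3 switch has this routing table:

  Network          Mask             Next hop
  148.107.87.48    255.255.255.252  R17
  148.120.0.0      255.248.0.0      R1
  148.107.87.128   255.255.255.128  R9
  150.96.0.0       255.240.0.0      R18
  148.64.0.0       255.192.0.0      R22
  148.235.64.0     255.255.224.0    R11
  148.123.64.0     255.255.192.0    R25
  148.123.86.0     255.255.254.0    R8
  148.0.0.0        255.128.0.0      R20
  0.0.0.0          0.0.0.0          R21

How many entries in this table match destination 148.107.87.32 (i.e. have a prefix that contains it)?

3

Prefixes containing 148.107.87.32:
  0.0.0.0/0 (default, matches everything)
  148.0.0.0/9 (148.0.0.0 - 148.127.255.255)
  148.64.0.0/10 (148.64.0.0 - 148.127.255.255)
Total matching entries: 3.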